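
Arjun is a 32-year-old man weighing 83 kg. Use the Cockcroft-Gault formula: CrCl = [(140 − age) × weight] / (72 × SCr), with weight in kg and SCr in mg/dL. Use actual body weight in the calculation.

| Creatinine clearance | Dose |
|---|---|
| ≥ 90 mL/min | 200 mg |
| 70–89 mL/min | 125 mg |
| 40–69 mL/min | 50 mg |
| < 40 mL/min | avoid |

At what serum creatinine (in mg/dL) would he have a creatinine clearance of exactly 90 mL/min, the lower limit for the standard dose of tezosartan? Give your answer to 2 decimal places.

Standard dose requires CrCl ≥ 90 mL/min.
Set (140 − 32) × 83 / (72 × SCr) = 90
SCr = (140 − 32) × 83 / (72 × 90) = 1.383 mg/dL

1.38 mg/dL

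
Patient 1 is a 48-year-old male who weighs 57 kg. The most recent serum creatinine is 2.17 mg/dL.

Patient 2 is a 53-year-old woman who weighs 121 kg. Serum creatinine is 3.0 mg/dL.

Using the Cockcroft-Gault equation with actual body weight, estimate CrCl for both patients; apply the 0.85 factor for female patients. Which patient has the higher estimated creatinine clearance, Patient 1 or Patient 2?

Patient 2

Patient 1: CrCl = (140 − 48) × 57 / (72 × 2.17) = 5244.0 / 156.24 ≈ 33.6 mL/min
Patient 2: CrCl = (140 − 53) × 121 / (72 × 3) × 0.85 = 10527.0 / 216.00 × 0.85 ≈ 41.4 mL/min
33.6 vs 41.4 mL/min → Patient 2 is higher.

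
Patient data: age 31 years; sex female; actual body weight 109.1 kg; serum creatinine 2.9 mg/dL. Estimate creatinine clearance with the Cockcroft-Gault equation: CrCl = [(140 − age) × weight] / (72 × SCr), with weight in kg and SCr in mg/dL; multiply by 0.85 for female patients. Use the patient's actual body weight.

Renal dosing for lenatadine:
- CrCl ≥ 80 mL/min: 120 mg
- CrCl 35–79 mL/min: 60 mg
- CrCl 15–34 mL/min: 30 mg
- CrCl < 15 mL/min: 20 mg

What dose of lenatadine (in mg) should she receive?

60 mg

CrCl = (140 − 31) × 109.1 / (72 × 2.9) × 0.85 = 11891.9 / 208.80 × 0.85 ≈ 48.4 mL/min
CrCl ≈ 48 mL/min → bracket 35–79 mL/min.
Dose for this bracket: 60 mg.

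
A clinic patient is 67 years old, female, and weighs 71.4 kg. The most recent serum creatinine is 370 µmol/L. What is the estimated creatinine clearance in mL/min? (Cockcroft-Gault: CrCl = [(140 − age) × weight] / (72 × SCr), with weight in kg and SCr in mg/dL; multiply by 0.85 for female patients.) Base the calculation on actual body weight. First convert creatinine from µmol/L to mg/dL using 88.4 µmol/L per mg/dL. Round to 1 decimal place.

SCr = 370 / 88.4 = 4.186 mg/dL
CrCl = (140 − 67) × 71.4 / (72 × 4.186) × 0.85 = 5212.2 / 301.39 × 0.85 ≈ 14.7 mL/min

14.7 mL/min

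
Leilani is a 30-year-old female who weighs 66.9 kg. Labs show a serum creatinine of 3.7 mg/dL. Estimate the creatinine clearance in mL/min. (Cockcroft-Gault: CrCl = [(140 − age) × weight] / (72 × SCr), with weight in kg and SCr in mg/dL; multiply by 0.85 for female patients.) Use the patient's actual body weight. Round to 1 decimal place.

CrCl = (140 − 30) × 66.9 / (72 × 3.7) × 0.85 = 7359.0 / 266.40 × 0.85 ≈ 23.5 mL/min

23.5 mL/min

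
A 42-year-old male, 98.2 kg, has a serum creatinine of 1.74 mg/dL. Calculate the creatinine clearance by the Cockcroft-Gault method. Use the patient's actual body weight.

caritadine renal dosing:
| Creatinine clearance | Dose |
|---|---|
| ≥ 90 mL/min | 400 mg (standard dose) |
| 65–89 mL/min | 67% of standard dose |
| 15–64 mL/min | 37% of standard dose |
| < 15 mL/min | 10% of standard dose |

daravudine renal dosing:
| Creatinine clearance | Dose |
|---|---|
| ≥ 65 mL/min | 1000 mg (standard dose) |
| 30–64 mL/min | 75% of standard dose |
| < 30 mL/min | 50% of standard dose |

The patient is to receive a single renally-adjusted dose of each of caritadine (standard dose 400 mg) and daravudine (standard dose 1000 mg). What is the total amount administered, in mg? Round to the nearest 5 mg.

1270 mg

CrCl = (140 − 42) × 98.2 / (72 × 1.74) = 9623.6 / 125.28 ≈ 76.8 mL/min
CrCl ≈ 77 mL/min.
caritadine: 65–89 mL/min → 67% of 400 mg = 268 mg.
daravudine: ≥ 65 mL/min → 100% of 1000 mg = 1000 mg.
Total = 268 + 1000 = 1268 mg.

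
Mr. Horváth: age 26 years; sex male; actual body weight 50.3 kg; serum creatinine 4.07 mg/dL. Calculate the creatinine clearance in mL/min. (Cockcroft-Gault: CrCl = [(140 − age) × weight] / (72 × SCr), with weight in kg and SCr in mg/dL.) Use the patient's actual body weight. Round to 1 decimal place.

19.6 mL/min

CrCl = (140 − 26) × 50.3 / (72 × 4.07) = 5734.2 / 293.04 ≈ 19.6 mL/min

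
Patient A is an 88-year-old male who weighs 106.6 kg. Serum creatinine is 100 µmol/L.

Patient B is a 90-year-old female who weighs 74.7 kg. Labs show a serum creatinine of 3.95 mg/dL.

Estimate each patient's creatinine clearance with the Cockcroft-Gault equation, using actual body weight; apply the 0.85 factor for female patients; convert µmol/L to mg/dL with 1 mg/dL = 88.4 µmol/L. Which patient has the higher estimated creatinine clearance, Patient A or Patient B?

Patient A

Patient A: SCr = 100 / 88.4 = 1.131 mg/dL
Patient A: CrCl = (140 − 88) × 106.6 / (72 × 1.131) = 5543.2 / 81.43 ≈ 68.1 mL/min
Patient B: CrCl = (140 − 90) × 74.7 / (72 × 3.95) × 0.85 = 3735.0 / 284.40 × 0.85 ≈ 11.2 mL/min
68.1 vs 11.2 mL/min → Patient A is higher.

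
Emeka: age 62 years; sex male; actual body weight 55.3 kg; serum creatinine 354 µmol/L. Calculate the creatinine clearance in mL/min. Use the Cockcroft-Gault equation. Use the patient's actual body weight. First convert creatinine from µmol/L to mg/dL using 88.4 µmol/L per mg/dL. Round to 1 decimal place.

SCr = 354 / 88.4 = 4.005 mg/dL
CrCl = (140 − 62) × 55.3 / (72 × 4.005) = 4313.4 / 288.36 ≈ 15.0 mL/min

15.0 mL/min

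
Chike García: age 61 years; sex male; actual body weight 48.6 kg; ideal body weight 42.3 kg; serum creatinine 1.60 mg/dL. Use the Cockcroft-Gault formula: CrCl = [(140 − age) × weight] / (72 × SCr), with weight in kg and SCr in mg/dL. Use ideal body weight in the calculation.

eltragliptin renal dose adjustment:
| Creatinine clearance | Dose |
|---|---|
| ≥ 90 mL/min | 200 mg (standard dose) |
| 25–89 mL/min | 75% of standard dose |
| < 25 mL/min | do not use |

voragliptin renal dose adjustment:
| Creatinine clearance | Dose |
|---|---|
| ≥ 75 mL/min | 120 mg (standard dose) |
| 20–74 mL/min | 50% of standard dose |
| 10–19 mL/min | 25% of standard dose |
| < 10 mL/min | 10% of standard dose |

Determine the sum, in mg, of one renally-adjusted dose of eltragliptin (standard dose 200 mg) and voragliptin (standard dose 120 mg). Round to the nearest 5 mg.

CrCl = (140 − 61) × 42.3 / (72 × 1.6) = 3341.7 / 115.20 ≈ 29.0 mL/min
CrCl ≈ 29 mL/min.
eltragliptin: 25–89 mL/min → 75% of 200 mg = 150 mg.
voragliptin: 20–74 mL/min → 50% of 120 mg = 60 mg.
Total = 150 + 60 = 210 mg.

210 mg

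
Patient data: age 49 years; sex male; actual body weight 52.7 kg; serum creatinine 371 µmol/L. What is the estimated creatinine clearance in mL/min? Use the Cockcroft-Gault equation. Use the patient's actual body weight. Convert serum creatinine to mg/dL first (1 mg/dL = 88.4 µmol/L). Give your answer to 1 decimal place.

15.9 mL/min

SCr = 371 / 88.4 = 4.197 mg/dL
CrCl = (140 − 49) × 52.7 / (72 × 4.197) = 4795.7 / 302.18 ≈ 15.9 mL/min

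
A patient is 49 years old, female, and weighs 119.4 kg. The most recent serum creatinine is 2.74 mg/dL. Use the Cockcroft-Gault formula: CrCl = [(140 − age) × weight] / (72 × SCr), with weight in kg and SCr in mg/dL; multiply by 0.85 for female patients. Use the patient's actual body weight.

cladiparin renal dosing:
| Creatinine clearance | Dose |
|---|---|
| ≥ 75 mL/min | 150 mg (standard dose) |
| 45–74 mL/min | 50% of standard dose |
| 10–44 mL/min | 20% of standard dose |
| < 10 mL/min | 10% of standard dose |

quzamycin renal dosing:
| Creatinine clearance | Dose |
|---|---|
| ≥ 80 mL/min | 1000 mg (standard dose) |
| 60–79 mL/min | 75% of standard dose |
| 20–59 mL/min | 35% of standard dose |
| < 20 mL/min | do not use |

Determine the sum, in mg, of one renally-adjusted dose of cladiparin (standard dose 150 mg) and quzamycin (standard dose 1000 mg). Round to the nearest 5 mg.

CrCl = (140 − 49) × 119.4 / (72 × 2.74) × 0.85 = 10865.4 / 197.28 × 0.85 ≈ 46.8 mL/min
CrCl ≈ 47 mL/min.
cladiparin: 45–74 mL/min → 50% of 150 mg = 75 mg.
quzamycin: 20–59 mL/min → 35% of 1000 mg = 350 mg.
Total = 75 + 350 = 425 mg.

425 mg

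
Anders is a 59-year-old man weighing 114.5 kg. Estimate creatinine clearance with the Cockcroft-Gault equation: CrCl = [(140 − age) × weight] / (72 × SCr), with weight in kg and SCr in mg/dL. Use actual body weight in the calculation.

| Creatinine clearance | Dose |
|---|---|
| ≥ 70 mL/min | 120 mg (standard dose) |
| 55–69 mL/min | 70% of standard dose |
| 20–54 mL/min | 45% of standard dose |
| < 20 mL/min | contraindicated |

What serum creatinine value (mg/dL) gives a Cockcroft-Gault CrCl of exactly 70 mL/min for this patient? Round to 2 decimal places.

Standard dose requires CrCl ≥ 70 mL/min.
Set (140 − 59) × 114.5 / (72 × SCr) = 70
SCr = (140 − 59) × 114.5 / (72 × 70) = 1.840 mg/dL

1.84 mg/dL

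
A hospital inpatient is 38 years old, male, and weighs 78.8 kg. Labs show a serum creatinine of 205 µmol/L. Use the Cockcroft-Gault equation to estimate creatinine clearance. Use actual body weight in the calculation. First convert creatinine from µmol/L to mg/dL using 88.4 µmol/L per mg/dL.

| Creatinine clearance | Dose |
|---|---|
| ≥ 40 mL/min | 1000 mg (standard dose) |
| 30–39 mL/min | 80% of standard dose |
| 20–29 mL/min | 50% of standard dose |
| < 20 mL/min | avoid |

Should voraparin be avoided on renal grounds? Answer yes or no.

SCr = 205 / 88.4 = 2.319 mg/dL
CrCl = (140 − 38) × 78.8 / (72 × 2.319) = 8037.6 / 166.97 ≈ 48.1 mL/min
CrCl ≈ 48 mL/min, which is ≥ 20 mL/min.

no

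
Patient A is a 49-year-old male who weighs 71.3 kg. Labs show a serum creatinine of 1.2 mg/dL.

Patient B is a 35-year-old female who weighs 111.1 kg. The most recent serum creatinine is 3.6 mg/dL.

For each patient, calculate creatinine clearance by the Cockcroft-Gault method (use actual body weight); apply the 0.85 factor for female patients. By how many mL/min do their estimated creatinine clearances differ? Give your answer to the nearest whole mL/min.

Patient A: CrCl = (140 − 49) × 71.3 / (72 × 1.2) = 6488.3 / 86.40 ≈ 75.1 mL/min
Patient B: CrCl = (140 − 35) × 111.1 / (72 × 3.6) × 0.85 = 11665.5 / 259.20 × 0.85 ≈ 38.3 mL/min
|75.1 − 38.3| = 36.8 mL/min

37 mL/min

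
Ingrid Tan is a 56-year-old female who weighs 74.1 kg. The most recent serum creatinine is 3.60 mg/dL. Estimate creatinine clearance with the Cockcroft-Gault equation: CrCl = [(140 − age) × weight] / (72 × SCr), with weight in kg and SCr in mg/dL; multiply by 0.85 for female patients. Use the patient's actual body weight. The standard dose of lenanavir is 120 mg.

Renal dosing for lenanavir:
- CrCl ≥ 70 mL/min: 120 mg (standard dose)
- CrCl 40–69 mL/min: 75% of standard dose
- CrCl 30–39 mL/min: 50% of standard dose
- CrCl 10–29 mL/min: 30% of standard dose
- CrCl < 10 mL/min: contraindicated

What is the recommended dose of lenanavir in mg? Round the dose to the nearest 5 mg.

35 mg

CrCl = (140 − 56) × 74.1 / (72 × 3.6) × 0.85 = 6224.4 / 259.20 × 0.85 ≈ 20.4 mL/min
CrCl ≈ 20 mL/min → bracket 10–29 mL/min.
30% of 120 mg = 36 mg → 35 mg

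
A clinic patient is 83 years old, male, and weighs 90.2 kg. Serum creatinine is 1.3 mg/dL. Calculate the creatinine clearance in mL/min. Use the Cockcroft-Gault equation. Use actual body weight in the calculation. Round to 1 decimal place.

CrCl = (140 − 83) × 90.2 / (72 × 1.3) = 5141.4 / 93.60 ≈ 54.9 mL/min

54.9 mL/min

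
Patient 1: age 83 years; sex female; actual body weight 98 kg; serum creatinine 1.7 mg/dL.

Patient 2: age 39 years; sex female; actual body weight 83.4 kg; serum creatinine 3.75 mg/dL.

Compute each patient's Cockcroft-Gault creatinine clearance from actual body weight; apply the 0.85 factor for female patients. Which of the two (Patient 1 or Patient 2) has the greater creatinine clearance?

Patient 1

Patient 1: CrCl = (140 − 83) × 98 / (72 × 1.7) × 0.85 = 5586.0 / 122.40 × 0.85 ≈ 38.8 mL/min
Patient 2: CrCl = (140 − 39) × 83.4 / (72 × 3.75) × 0.85 = 8423.4 / 270.00 × 0.85 ≈ 26.5 mL/min
38.8 vs 26.5 mL/min → Patient 1 is higher.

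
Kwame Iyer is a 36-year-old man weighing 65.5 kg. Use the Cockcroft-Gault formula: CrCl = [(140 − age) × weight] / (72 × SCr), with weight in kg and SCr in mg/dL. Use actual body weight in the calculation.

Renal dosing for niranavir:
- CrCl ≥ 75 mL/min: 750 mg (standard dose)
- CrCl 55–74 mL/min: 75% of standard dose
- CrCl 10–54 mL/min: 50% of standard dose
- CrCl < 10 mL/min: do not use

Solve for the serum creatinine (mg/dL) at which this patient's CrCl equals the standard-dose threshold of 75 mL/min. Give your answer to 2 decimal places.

Standard dose requires CrCl ≥ 75 mL/min.
Set (140 − 36) × 65.5 / (72 × SCr) = 75
SCr = (140 − 36) × 65.5 / (72 × 75) = 1.261 mg/dL

1.26 mg/dL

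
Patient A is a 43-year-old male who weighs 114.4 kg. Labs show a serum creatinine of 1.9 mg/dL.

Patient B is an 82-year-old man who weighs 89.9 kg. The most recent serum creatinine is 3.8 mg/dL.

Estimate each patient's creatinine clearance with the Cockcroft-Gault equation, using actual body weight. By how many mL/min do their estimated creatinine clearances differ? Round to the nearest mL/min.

Patient A: CrCl = (140 − 43) × 114.4 / (72 × 1.9) = 11096.8 / 136.80 ≈ 81.1 mL/min
Patient B: CrCl = (140 − 82) × 89.9 / (72 × 3.8) = 5214.2 / 273.60 ≈ 19.1 mL/min
|81.1 − 19.1| = 62.0 mL/min

62 mL/min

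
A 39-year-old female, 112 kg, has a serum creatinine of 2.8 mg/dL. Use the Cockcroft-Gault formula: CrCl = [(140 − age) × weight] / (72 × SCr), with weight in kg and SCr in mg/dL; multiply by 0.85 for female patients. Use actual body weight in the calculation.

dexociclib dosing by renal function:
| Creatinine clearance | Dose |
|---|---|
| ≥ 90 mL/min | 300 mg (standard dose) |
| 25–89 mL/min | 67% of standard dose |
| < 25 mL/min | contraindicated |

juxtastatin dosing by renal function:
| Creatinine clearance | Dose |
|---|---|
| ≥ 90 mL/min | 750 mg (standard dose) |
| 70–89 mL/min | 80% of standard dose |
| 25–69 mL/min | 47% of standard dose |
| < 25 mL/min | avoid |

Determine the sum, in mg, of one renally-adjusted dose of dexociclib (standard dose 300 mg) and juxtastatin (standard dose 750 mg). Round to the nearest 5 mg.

555 mg

CrCl = (140 − 39) × 112 / (72 × 2.8) × 0.85 = 11312.0 / 201.60 × 0.85 ≈ 47.7 mL/min
CrCl ≈ 48 mL/min.
dexociclib: 25–89 mL/min → 67% of 300 mg = 201 mg.
juxtastatin: 25–69 mL/min → 47% of 750 mg = 352.5 mg.
Total = 201 + 352.5 = 553.5 mg.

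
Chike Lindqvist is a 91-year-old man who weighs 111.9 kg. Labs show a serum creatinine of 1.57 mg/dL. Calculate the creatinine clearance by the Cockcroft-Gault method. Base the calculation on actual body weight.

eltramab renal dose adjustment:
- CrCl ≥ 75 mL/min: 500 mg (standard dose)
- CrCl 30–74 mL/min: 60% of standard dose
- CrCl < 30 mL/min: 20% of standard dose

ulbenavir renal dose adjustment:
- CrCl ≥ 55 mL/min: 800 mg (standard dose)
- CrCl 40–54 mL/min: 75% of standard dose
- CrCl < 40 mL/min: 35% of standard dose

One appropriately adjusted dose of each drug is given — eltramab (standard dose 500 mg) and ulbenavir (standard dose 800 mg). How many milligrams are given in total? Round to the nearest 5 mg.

CrCl = (140 − 91) × 111.9 / (72 × 1.57) = 5483.1 / 113.04 ≈ 48.5 mL/min
CrCl ≈ 49 mL/min.
eltramab: 30–74 mL/min → 60% of 500 mg = 300 mg.
ulbenavir: 40–54 mL/min → 75% of 800 mg = 600 mg.
Total = 300 + 600 = 900 mg.

900 mg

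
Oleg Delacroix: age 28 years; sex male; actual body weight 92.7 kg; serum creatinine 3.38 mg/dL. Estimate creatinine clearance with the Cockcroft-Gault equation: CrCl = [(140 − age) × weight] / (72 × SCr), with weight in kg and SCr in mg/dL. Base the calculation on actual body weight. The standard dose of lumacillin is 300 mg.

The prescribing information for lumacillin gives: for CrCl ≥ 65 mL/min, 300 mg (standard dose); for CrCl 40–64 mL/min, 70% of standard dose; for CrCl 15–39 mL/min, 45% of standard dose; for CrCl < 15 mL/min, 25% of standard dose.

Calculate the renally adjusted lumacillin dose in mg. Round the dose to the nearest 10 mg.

210 mg

CrCl = (140 − 28) × 92.7 / (72 × 3.38) = 10382.4 / 243.36 ≈ 42.7 mL/min
CrCl ≈ 43 mL/min → bracket 40–64 mL/min.
70% of 300 mg = 210 mg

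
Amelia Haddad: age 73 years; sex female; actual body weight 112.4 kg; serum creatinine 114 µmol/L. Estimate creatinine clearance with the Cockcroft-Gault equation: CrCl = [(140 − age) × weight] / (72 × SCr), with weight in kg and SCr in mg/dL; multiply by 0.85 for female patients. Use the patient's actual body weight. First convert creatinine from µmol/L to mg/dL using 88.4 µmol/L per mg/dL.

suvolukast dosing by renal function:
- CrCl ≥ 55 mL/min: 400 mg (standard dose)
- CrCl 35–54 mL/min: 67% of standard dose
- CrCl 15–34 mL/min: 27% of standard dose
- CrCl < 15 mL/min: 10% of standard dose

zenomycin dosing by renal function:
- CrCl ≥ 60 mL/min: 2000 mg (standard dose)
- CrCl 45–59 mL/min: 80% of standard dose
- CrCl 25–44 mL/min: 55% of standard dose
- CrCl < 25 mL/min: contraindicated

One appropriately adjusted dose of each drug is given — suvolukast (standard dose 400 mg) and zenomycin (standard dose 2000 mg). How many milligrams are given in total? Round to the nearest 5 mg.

SCr = 114 / 88.4 = 1.29 mg/dL
CrCl = (140 − 73) × 112.4 / (72 × 1.29) × 0.85 = 7530.8 / 92.88 × 0.85 ≈ 68.9 mL/min
CrCl ≈ 69 mL/min.
suvolukast: ≥ 55 mL/min → 100% of 400 mg = 400 mg.
zenomycin: ≥ 60 mL/min → 100% of 2000 mg = 2000 mg.
Total = 400 + 2000 = 2400 mg.

2400 mg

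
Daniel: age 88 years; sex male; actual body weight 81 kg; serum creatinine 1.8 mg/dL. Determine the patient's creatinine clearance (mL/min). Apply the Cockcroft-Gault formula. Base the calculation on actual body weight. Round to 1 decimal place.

CrCl = (140 − 88) × 81 / (72 × 1.8) = 4212.0 / 129.60 ≈ 32.5 mL/min

32.5 mL/min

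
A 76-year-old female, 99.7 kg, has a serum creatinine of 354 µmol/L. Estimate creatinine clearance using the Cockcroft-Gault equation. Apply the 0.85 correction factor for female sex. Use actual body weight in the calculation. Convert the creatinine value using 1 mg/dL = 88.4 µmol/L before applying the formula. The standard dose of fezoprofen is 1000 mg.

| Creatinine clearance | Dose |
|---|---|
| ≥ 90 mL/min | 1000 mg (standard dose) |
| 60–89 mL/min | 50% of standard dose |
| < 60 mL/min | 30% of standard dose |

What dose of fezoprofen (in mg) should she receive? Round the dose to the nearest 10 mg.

SCr = 354 / 88.4 = 4.005 mg/dL
CrCl = (140 − 76) × 99.7 / (72 × 4.005) × 0.85 = 6380.8 / 288.36 × 0.85 ≈ 18.8 mL/min
CrCl ≈ 19 mL/min → bracket < 60 mL/min.
30% of 1000 mg = 300 mg

300 mg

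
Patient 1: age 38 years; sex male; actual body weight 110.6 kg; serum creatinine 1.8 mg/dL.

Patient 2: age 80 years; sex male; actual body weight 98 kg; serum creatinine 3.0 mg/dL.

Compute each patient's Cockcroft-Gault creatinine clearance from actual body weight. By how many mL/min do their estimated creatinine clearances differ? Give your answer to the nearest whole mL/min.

Patient 1: CrCl = (140 − 38) × 110.6 / (72 × 1.8) = 11281.2 / 129.60 ≈ 87.0 mL/min
Patient 2: CrCl = (140 − 80) × 98 / (72 × 3) = 5880.0 / 216.00 ≈ 27.2 mL/min
|87.0 − 27.2| = 59.8 mL/min

60 mL/min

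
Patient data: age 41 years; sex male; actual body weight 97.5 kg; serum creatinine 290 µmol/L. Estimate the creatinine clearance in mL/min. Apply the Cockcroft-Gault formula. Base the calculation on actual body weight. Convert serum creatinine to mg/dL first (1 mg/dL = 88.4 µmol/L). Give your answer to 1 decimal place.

40.9 mL/min

SCr = 290 / 88.4 = 3.281 mg/dL
CrCl = (140 − 41) × 97.5 / (72 × 3.281) = 9652.5 / 236.23 ≈ 40.9 mL/min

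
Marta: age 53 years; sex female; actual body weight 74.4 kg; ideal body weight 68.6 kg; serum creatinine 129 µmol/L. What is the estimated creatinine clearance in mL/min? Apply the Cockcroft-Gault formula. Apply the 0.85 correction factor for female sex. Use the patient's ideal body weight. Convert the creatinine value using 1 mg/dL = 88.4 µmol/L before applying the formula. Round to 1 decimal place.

48.3 mL/min

SCr = 129 / 88.4 = 1.459 mg/dL
CrCl = (140 − 53) × 68.6 / (72 × 1.459) × 0.85 = 5968.2 / 105.05 × 0.85 ≈ 48.3 mL/min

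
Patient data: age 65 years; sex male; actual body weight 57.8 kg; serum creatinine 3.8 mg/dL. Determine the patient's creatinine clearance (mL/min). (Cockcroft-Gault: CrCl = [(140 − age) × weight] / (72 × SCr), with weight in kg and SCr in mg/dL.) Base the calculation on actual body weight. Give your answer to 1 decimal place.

15.8 mL/min

CrCl = (140 − 65) × 57.8 / (72 × 3.8) = 4335.0 / 273.60 ≈ 15.8 mL/min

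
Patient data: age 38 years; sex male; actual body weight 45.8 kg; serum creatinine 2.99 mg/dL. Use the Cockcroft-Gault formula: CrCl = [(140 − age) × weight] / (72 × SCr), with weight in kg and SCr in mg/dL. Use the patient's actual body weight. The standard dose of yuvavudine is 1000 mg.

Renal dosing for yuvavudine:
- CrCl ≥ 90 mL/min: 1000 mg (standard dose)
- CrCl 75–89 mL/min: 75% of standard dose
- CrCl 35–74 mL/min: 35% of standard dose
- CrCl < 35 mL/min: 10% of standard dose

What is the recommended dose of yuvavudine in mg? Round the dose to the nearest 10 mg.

CrCl = (140 − 38) × 45.8 / (72 × 2.99) = 4671.6 / 215.28 ≈ 21.7 mL/min
CrCl ≈ 22 mL/min → bracket < 35 mL/min.
10% of 1000 mg = 100 mg

100 mg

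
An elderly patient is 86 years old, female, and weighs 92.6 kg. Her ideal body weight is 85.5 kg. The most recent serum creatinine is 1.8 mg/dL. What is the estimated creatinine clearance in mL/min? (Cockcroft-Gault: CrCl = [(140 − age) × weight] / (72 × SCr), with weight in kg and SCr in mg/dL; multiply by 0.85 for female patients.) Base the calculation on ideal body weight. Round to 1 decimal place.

CrCl = (140 − 86) × 85.5 / (72 × 1.8) × 0.85 = 4617.0 / 129.60 × 0.85 ≈ 30.3 mL/min

30.3 mL/min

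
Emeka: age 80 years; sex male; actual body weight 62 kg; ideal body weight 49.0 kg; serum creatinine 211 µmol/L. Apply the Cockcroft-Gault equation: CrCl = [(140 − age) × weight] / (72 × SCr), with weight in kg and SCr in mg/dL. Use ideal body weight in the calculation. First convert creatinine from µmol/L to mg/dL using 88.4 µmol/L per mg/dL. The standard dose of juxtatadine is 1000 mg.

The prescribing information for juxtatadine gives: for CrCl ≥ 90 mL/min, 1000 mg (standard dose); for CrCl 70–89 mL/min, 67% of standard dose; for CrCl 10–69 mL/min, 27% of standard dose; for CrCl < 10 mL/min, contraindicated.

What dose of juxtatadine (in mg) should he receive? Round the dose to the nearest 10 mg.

SCr = 211 / 88.4 = 2.387 mg/dL
CrCl = (140 − 80) × 49 / (72 × 2.387) = 2940.0 / 171.86 ≈ 17.1 mL/min
CrCl ≈ 17 mL/min → bracket 10–69 mL/min.
27% of 1000 mg = 270 mg

270 mg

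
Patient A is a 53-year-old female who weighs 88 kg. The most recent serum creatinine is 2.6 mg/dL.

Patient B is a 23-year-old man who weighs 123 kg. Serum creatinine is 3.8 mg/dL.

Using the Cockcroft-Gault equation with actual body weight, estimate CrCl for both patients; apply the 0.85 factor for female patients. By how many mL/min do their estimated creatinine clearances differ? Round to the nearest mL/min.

Patient A: CrCl = (140 − 53) × 88 / (72 × 2.6) × 0.85 = 7656.0 / 187.20 × 0.85 ≈ 34.8 mL/min
Patient B: CrCl = (140 − 23) × 123 / (72 × 3.8) = 14391.0 / 273.60 ≈ 52.6 mL/min
|34.8 − 52.6| = 17.8 mL/min

18 mL/min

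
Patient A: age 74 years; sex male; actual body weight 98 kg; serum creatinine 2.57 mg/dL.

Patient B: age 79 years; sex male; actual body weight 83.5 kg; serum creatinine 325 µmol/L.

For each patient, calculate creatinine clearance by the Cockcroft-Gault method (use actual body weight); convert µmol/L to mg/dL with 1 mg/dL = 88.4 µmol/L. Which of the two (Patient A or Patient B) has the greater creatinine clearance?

Patient A

Patient A: CrCl = (140 − 74) × 98 / (72 × 2.57) = 6468.0 / 185.04 ≈ 35.0 mL/min
Patient B: SCr = 325 / 88.4 = 3.676 mg/dL
Patient B: CrCl = (140 − 79) × 83.5 / (72 × 3.676) = 5093.5 / 264.67 ≈ 19.2 mL/min
35.0 vs 19.2 mL/min → Patient A is higher.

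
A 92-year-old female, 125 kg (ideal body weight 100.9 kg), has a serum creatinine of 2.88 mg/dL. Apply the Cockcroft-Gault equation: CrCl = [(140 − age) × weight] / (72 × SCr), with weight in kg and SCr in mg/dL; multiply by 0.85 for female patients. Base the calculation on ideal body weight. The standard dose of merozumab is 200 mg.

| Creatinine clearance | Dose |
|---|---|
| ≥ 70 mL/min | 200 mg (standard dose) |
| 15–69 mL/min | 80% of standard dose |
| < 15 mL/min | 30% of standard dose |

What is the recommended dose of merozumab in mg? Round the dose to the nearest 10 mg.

CrCl = (140 − 92) × 100.9 / (72 × 2.88) × 0.85 = 4843.2 / 207.36 × 0.85 ≈ 19.9 mL/min
CrCl ≈ 20 mL/min → bracket 15–69 mL/min.
80% of 200 mg = 160 mg

160 mg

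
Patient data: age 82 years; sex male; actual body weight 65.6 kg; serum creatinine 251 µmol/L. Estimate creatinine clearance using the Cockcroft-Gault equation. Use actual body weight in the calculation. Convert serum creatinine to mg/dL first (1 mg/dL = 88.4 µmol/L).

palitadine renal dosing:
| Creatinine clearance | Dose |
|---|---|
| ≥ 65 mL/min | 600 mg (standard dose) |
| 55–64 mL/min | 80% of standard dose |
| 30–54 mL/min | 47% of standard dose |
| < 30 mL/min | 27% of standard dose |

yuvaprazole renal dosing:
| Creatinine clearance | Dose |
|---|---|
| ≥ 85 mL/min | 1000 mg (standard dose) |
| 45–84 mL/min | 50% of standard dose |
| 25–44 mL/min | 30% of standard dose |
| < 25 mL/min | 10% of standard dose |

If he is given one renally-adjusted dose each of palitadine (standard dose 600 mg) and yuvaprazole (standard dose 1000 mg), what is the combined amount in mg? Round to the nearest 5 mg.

260 mg

SCr = 251 / 88.4 = 2.839 mg/dL
CrCl = (140 − 82) × 65.6 / (72 × 2.839) = 3804.8 / 204.41 ≈ 18.6 mL/min
CrCl ≈ 19 mL/min.
palitadine: < 30 mL/min → 27% of 600 mg = 162 mg.
yuvaprazole: < 25 mL/min → 10% of 1000 mg = 100 mg.
Total = 162 + 100 = 262 mg.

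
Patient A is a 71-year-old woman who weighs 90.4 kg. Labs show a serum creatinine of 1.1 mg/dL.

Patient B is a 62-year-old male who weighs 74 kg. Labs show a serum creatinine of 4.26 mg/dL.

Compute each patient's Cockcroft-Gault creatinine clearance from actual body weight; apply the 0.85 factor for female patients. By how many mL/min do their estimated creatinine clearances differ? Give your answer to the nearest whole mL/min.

Patient A: CrCl = (140 − 71) × 90.4 / (72 × 1.1) × 0.85 = 6237.6 / 79.20 × 0.85 ≈ 66.9 mL/min
Patient B: CrCl = (140 − 62) × 74 / (72 × 4.26) = 5772.0 / 306.72 ≈ 18.8 mL/min
|66.9 − 18.8| = 48.1 mL/min

48 mL/min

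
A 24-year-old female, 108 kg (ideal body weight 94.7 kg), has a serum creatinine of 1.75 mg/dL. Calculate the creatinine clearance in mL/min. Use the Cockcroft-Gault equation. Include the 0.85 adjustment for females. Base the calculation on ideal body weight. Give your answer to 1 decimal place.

CrCl = (140 − 24) × 94.7 / (72 × 1.75) × 0.85 = 10985.2 / 126.00 × 0.85 ≈ 74.1 mL/min

74.1 mL/min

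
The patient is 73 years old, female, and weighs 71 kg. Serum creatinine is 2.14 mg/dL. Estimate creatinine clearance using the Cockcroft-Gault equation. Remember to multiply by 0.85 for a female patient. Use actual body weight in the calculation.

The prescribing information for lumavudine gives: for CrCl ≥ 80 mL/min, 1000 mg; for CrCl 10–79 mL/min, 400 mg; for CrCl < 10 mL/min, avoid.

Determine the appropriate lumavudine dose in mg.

400 mg

CrCl = (140 − 73) × 71 / (72 × 2.14) × 0.85 = 4757.0 / 154.08 × 0.85 ≈ 26.2 mL/min
CrCl ≈ 26 mL/min → bracket 10–79 mL/min.
Dose for this bracket: 400 mg.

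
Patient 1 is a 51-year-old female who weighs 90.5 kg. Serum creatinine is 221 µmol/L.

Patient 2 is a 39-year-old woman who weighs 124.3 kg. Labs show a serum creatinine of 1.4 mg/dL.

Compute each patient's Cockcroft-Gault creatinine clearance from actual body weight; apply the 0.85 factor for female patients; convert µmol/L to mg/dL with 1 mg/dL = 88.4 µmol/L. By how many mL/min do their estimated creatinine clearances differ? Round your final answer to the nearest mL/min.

68 mL/min

Patient 1: SCr = 221 / 88.4 = 2.5 mg/dL
Patient 1: CrCl = (140 − 51) × 90.5 / (72 × 2.5) × 0.85 = 8054.5 / 180.00 × 0.85 ≈ 38.0 mL/min
Patient 2: CrCl = (140 − 39) × 124.3 / (72 × 1.4) × 0.85 = 12554.3 / 100.80 × 0.85 ≈ 105.9 mL/min
|38.0 − 105.9| = 67.9 mL/min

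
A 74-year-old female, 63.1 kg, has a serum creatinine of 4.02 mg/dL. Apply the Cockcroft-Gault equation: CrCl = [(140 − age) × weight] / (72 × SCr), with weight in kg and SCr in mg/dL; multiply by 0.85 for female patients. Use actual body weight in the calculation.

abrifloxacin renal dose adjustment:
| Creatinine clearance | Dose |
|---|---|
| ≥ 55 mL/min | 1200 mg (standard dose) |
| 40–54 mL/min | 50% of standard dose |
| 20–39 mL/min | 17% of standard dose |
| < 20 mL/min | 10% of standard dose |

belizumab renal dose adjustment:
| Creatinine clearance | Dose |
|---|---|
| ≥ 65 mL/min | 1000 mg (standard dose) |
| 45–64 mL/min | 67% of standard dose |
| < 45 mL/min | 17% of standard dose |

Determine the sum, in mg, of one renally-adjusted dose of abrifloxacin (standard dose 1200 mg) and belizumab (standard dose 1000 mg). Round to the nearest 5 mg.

CrCl = (140 − 74) × 63.1 / (72 × 4.02) × 0.85 = 4164.6 / 289.44 × 0.85 ≈ 12.2 mL/min
CrCl ≈ 12 mL/min.
abrifloxacin: < 20 mL/min → 10% of 1200 mg = 120 mg.
belizumab: < 45 mL/min → 17% of 1000 mg = 170 mg.
Total = 120 + 170 = 290 mg.

290 mg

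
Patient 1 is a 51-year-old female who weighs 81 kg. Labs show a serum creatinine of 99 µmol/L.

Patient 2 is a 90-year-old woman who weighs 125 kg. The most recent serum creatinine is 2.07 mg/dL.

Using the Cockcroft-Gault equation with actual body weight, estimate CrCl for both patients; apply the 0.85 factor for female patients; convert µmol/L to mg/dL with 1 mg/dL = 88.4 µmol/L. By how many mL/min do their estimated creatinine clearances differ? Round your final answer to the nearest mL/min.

Patient 1: SCr = 99 / 88.4 = 1.12 mg/dL
Patient 1: CrCl = (140 − 51) × 81 / (72 × 1.12) × 0.85 = 7209.0 / 80.64 × 0.85 ≈ 76.0 mL/min
Patient 2: CrCl = (140 − 90) × 125 / (72 × 2.07) × 0.85 = 6250.0 / 149.04 × 0.85 ≈ 35.6 mL/min
|76.0 − 35.6| = 40.4 mL/min

40 mL/min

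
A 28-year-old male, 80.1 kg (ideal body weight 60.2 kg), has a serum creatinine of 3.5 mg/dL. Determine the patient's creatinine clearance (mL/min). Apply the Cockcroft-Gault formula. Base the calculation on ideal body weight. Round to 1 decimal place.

CrCl = (140 − 28) × 60.2 / (72 × 3.5) = 6742.4 / 252.00 ≈ 26.8 mL/min

26.8 mL/min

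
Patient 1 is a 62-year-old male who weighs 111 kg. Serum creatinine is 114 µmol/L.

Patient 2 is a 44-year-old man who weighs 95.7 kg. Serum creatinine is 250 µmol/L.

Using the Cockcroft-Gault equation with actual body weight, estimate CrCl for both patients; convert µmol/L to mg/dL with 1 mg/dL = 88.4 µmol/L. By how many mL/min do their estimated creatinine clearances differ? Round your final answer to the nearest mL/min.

48 mL/min

Patient 1: SCr = 114 / 88.4 = 1.29 mg/dL
Patient 1: CrCl = (140 − 62) × 111 / (72 × 1.29) = 8658.0 / 92.88 ≈ 93.2 mL/min
Patient 2: SCr = 250 / 88.4 = 2.828 mg/dL
Patient 2: CrCl = (140 − 44) × 95.7 / (72 × 2.828) = 9187.2 / 203.62 ≈ 45.1 mL/min
|93.2 − 45.1| = 48.1 mL/min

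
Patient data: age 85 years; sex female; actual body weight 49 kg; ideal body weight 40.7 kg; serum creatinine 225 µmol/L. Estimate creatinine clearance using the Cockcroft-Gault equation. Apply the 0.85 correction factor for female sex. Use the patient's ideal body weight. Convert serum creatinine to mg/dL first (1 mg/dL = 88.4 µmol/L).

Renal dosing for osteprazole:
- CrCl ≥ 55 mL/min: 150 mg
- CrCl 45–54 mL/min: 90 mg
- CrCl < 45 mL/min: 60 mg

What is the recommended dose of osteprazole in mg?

SCr = 225 / 88.4 = 2.545 mg/dL
CrCl = (140 − 85) × 40.7 / (72 × 2.545) × 0.85 = 2238.5 / 183.24 × 0.85 ≈ 10.4 mL/min
CrCl ≈ 10 mL/min → bracket < 45 mL/min.
Dose for this bracket: 60 mg.

60 mg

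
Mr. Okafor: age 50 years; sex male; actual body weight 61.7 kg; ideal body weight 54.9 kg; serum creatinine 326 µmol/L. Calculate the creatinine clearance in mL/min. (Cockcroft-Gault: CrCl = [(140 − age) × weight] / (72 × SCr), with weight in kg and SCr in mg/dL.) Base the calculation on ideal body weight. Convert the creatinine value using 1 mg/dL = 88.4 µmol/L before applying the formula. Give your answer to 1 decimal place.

SCr = 326 / 88.4 = 3.688 mg/dL
CrCl = (140 − 50) × 54.9 / (72 × 3.688) = 4941.0 / 265.54 ≈ 18.6 mL/min

18.6 mL/min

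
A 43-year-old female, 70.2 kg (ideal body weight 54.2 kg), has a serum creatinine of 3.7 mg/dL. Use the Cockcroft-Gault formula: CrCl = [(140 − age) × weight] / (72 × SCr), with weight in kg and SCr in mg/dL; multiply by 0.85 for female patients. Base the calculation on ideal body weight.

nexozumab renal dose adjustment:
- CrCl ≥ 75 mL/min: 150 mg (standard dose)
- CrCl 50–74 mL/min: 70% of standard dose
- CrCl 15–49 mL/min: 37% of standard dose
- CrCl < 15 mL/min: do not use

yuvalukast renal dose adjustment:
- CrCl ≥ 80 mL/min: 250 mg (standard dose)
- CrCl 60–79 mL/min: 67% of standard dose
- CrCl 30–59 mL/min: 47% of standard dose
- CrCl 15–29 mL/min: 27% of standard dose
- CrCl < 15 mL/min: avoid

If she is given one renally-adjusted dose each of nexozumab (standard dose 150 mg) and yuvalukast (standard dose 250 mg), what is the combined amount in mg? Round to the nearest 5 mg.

125 mg

CrCl = (140 − 43) × 54.2 / (72 × 3.7) × 0.85 = 5257.4 / 266.40 × 0.85 ≈ 16.8 mL/min
CrCl ≈ 17 mL/min.
nexozumab: 15–49 mL/min → 37% of 150 mg = 55.5 mg.
yuvalukast: 15–29 mL/min → 27% of 250 mg = 67.5 mg.
Total = 55.5 + 67.5 = 123 mg.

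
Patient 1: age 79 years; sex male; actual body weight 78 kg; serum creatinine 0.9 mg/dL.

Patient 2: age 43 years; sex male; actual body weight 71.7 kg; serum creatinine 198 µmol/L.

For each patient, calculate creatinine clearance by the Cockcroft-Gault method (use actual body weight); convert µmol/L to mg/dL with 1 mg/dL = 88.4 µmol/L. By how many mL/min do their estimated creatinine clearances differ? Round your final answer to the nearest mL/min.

30 mL/min

Patient 1: CrCl = (140 − 79) × 78 / (72 × 0.9) = 4758.0 / 64.80 ≈ 73.4 mL/min
Patient 2: SCr = 198 / 88.4 = 2.24 mg/dL
Patient 2: CrCl = (140 − 43) × 71.7 / (72 × 2.24) = 6954.9 / 161.28 ≈ 43.1 mL/min
|73.4 − 43.1| = 30.3 mL/min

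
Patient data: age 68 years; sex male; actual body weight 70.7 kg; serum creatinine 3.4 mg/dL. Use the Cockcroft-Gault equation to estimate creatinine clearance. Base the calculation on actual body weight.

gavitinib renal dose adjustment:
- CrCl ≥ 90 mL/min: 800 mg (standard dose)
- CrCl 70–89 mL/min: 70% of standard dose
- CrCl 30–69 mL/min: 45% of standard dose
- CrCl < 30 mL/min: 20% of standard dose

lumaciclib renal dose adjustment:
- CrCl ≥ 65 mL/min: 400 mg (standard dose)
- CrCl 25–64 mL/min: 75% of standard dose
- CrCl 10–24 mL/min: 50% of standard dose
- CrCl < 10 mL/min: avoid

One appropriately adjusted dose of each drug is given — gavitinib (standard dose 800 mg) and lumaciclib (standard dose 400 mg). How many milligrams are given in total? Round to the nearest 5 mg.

360 mg

CrCl = (140 − 68) × 70.7 / (72 × 3.4) = 5090.4 / 244.80 ≈ 20.8 mL/min
CrCl ≈ 21 mL/min.
gavitinib: < 30 mL/min → 20% of 800 mg = 160 mg.
lumaciclib: 10–24 mL/min → 50% of 400 mg = 200 mg.
Total = 160 + 200 = 360 mg.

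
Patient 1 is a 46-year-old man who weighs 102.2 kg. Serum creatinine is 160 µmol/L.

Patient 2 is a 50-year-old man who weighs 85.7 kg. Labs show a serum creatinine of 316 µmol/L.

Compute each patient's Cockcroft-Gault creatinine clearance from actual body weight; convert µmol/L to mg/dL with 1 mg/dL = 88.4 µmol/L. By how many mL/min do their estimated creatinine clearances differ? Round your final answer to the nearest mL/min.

Patient 1: SCr = 160 / 88.4 = 1.81 mg/dL
Patient 1: CrCl = (140 − 46) × 102.2 / (72 × 1.81) = 9606.8 / 130.32 ≈ 73.7 mL/min
Patient 2: SCr = 316 / 88.4 = 3.575 mg/dL
Patient 2: CrCl = (140 − 50) × 85.7 / (72 × 3.575) = 7713.0 / 257.40 ≈ 30.0 mL/min
|73.7 − 30.0| = 43.7 mL/min

44 mL/min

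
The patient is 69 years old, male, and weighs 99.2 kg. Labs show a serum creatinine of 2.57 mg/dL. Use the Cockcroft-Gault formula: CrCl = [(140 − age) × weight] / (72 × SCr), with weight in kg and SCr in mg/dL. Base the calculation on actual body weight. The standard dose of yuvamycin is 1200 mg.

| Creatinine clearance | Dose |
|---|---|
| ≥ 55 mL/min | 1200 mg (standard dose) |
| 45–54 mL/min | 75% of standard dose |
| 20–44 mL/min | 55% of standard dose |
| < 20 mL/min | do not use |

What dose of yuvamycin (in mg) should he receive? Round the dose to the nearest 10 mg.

CrCl = (140 − 69) × 99.2 / (72 × 2.57) = 7043.2 / 185.04 ≈ 38.1 mL/min
CrCl ≈ 38 mL/min → bracket 20–44 mL/min.
55% of 1200 mg = 660 mg

660 mg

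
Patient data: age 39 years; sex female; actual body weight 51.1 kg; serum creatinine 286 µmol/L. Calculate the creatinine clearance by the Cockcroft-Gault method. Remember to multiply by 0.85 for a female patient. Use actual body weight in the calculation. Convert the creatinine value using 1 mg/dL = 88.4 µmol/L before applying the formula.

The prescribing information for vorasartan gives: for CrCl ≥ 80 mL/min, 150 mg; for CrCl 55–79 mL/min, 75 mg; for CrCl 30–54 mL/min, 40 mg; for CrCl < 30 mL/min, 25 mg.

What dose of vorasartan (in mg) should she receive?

25 mg

SCr = 286 / 88.4 = 3.235 mg/dL
CrCl = (140 − 39) × 51.1 / (72 × 3.235) × 0.85 = 5161.1 / 232.92 × 0.85 ≈ 18.8 mL/min
CrCl ≈ 19 mL/min → bracket < 30 mL/min.
Dose for this bracket: 25 mg.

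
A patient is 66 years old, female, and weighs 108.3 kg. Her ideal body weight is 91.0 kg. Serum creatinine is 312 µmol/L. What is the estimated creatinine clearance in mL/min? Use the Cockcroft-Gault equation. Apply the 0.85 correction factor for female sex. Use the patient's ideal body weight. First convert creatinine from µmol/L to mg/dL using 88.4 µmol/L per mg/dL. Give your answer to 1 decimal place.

22.5 mL/min

SCr = 312 / 88.4 = 3.529 mg/dL
CrCl = (140 − 66) × 91 / (72 × 3.529) × 0.85 = 6734.0 / 254.09 × 0.85 ≈ 22.5 mL/min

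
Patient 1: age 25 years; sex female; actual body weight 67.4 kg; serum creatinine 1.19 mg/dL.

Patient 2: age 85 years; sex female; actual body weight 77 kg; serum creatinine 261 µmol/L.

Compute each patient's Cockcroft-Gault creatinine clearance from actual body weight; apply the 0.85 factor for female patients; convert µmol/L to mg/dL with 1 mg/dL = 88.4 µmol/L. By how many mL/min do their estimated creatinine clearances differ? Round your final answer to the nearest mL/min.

60 mL/min

Patient 1: CrCl = (140 − 25) × 67.4 / (72 × 1.19) × 0.85 = 7751.0 / 85.68 × 0.85 ≈ 76.9 mL/min
Patient 2: SCr = 261 / 88.4 = 2.952 mg/dL
Patient 2: CrCl = (140 − 85) × 77 / (72 × 2.952) × 0.85 = 4235.0 / 212.54 × 0.85 ≈ 16.9 mL/min
|76.9 − 16.9| = 60.0 mL/min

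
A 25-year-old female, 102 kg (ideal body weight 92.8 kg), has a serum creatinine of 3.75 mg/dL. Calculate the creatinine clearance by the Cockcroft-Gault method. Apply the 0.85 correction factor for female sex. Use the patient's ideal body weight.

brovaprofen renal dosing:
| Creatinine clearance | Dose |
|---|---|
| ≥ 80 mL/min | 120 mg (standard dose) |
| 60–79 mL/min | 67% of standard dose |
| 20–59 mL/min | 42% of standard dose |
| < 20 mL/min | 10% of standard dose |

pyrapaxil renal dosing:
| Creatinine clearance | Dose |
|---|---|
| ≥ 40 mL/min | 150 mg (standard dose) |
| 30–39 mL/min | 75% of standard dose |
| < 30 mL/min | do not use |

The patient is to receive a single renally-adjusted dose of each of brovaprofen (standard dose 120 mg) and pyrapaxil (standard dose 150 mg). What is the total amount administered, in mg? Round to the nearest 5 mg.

CrCl = (140 − 25) × 92.8 / (72 × 3.75) × 0.85 = 10672.0 / 270.00 × 0.85 ≈ 33.6 mL/min
CrCl ≈ 34 mL/min.
brovaprofen: 20–59 mL/min → 42% of 120 mg = 50.4 mg.
pyrapaxil: 30–39 mL/min → 75% of 150 mg = 112.5 mg.
Total = 50.4 + 112.5 = 162.9 mg.

165 mg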